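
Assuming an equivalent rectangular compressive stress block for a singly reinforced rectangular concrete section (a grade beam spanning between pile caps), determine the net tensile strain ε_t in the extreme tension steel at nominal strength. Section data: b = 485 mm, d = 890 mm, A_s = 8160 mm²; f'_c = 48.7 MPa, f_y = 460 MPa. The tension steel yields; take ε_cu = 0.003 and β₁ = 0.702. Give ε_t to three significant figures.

ε_t ≈ 0.00703

a = A_s f_y/(0.85 f'_c b) = 186.96 mm.
β₁ = 0.702, so c = a/β₁ = 186.96/0.702 = 266.32 mm.
From the linear strain diagram with ε_cu = 0.003: ε_t = 0.003 (d − c)/c = 0.003 × (890 − 266.32)/266.32 = 0.00703.
Since ε_t ≥ 0.005, the section is tension-controlled.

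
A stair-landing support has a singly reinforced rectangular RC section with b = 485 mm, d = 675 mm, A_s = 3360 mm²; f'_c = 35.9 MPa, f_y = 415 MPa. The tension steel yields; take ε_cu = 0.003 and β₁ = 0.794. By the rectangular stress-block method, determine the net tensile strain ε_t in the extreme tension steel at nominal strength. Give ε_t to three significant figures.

a = A_s f_y/(0.85 f'_c b) = 94.22 mm.
β₁ = 0.794, so c = a/β₁ = 94.22/0.794 = 118.66 mm.
From the linear strain diagram with ε_cu = 0.003: ε_t = 0.003 (d − c)/c = 0.003 × (675 − 118.66)/118.66 = 0.0141.
Since ε_t ≥ 0.005, the section is tension-controlled.

ε_t ≈ 0.0141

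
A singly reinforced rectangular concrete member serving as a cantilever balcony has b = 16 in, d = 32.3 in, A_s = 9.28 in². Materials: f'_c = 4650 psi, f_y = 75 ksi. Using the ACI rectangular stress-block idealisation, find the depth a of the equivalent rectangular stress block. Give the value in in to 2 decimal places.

a ≈ 11.01 in

T = A_s f_y = 9.28 × 75 = 696 kips.
a = T/(0.85 f'_c b) = 696/(0.85 × 4.65 × 16) = 11.01 in.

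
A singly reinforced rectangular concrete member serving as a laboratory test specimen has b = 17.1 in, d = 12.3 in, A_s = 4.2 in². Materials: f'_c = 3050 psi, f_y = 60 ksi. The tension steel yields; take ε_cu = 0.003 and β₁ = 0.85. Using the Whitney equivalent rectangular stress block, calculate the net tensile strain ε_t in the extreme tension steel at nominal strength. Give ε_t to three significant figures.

ε_t ≈ 0.00252

a = A_s f_y/(0.85 f'_c b) = 5.684 in.
β₁ = 0.85, so c = a/β₁ = 5.684/0.85 = 6.687 in.
From the linear strain diagram with ε_cu = 0.003: ε_t = 0.003 (d − c)/c = 0.003 × (12.3 − 6.687)/6.687 = 0.00252.
ε_t < 0.004 — the section is over-reinforced for flexure under ACI limits.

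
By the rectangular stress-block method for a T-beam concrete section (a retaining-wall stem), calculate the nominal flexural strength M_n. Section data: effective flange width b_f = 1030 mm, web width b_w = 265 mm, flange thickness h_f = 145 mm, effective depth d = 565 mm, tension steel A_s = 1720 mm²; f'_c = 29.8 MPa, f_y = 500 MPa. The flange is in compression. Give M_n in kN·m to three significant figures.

M_n ≈ 472 kN·m

Tension: T = A_s f_y = 1720 × 500 = 860000 N.
Try a within the flange: a = T/(0.85 f'_c b_f) = 860000/(0.85 × 29.8 × 1030) = 32.96 mm.
Since a = 32.96 ≤ h_f = 145 mm, the stress block lies entirely in the flange; analyse as a rectangular beam of width b_f.
M_n = T(d − a/2) = 860000 × (565 − 16.48) = 471.73 × 10⁶ N·mm.
M_n = 471.73 kN·m.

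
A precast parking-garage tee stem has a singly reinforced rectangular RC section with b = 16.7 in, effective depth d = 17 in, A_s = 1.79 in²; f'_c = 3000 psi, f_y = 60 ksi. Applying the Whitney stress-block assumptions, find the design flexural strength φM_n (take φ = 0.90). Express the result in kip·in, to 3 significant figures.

T = A_s f_y = 1.79 × 60 = 107.4 kips.
a = T/(0.85 f'_c b) = 107.4/(0.85 × 3 × 16.7) = 2.522 in.
M_n = T(d − a/2) = 107.4 × (17 − 1.261) = 1690.4 kip·in.
φM_n = 0.90 × 1690.4 = 1521.4 kip·in.

φM_n ≈ 1520 kip·in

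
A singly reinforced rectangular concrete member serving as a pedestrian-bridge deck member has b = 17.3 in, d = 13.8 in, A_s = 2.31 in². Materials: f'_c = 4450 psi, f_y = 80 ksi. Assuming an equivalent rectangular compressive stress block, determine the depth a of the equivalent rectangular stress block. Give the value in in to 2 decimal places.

T = A_s f_y = 2.31 × 80 = 184.8 kips.
a = T/(0.85 f'_c b) = 184.8/(0.85 × 4.45 × 17.3) = 2.82 in.

a ≈ 2.82 in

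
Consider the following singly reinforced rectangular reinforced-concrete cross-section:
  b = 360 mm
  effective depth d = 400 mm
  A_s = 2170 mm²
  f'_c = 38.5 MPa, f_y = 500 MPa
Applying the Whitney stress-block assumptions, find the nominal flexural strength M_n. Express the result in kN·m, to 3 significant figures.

M_n ≈ 384 kN·m

T = A_s f_y = 2170 × 500 = 1085000 N = 1085 kN.
From C = T: a = T/(0.85 f'_c b) = 1085000/(0.85 × 38.5 × 360) = 92.10 mm.
M_n = T(d − a/2) = 1085 kN × (400 − 46.05) mm = 384.04 kN·m.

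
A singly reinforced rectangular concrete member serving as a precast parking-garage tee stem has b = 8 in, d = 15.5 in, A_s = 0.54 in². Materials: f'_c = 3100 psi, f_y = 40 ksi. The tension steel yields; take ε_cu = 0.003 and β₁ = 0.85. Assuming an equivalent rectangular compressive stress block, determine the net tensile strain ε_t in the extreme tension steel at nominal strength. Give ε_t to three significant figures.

ε_t ≈ 0.0356

a = A_s f_y/(0.85 f'_c b) = 1.025 in.
β₁ = 0.85, so c = a/β₁ = 1.025/0.85 = 1.206 in.
From the linear strain diagram with ε_cu = 0.003: ε_t = 0.003 (d − c)/c = 0.003 × (15.5 − 1.206)/1.206 = 0.0356.
Since ε_t ≥ 0.005, the section is tension-controlled.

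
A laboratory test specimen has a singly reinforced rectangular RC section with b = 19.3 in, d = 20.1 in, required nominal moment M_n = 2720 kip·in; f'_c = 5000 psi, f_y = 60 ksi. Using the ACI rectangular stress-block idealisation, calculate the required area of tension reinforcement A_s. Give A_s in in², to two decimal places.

From M_n = 0.85 f'_c a b (d − a/2):
a = d − √(d² − 2M_n/(0.85 f'_c b)) = 20.1 − √(20.1² − 2 × 2720/(0.85 × 5 × 19.3)) = 1.724 in.
A_s = 0.85 f'_c a b / f_y = 0.85 × 5 × 1.724 × 19.3 / 60 = 2.357 in².

A_s ≈ 2.36 in²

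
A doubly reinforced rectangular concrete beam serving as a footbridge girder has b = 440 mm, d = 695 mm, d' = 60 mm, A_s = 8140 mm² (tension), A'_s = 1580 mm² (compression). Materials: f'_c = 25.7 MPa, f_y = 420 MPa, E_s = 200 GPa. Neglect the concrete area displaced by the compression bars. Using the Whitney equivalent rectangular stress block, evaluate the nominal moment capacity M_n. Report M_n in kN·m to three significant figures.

Assume both tension and compression steel yield.
Net tension couple steel: A_s − A'_s = 6560 mm².
a = (A_s − A'_s) f_y / (0.85 f'_c b) = 2755200/(0.85 × 25.7 × 440) = 286.65 mm.
c = a/β₁ = 286.65/0.85 = 337.24 mm; ε'_s = 0.003(c − d')/c = 0.0025 ≥ f_y/E_s = 0.0021, so compression steel does yield.
M_n = (A_s − A'_s) f_y (d − a/2) + A'_s f_y (d − d') = [2755200 × (695 − 143.325) + 663600 × (695 − 60)] × 10⁻⁶ = 1519.97 + 421.39 = 1941.36 kN·m.

M_n ≈ 1940 kN·m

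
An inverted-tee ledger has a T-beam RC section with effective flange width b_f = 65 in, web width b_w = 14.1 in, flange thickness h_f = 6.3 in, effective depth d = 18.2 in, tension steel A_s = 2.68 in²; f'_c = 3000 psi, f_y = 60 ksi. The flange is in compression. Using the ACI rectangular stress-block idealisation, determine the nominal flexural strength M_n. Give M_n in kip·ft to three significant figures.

Tension: T = A_s f_y = 2.68 × 60 = 160.8 kips.
Try a within the flange: a = T/(0.85 f'_c b_f) = 160.8/(0.85 × 3 × 65) = 0.970 in.
Since a = 0.970 ≤ h_f = 6.3 in, the stress block lies entirely in the flange; analyse as a rectangular beam of width b_f.
M_n = T(d − a/2) = 160.8 × (18.2 − 0.485) = 2848.6 kip·in.
M_n = 2848.6/12 = 237.38 kip·ft.

M_n ≈ 237 kip·ft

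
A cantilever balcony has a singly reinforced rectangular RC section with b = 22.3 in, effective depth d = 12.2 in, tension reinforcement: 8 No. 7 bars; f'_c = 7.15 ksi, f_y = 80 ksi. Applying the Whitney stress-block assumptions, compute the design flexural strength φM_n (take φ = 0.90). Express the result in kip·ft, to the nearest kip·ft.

A_s = 8 × 0.6 = 4.8 in².
T = A_s f_y = 4.8 × 80 = 384 kips.
a = T/(0.85 f'_c b) = 384/(0.85 × 7.15 × 22.3) = 2.833 in.
M_n = T(d − a/2) = 384 × (12.2 − 1.4165) = 4140.9 kip·in = 4140.9/12 = 345.08 kip·ft.
φM_n = 0.90 × 345.08 = 310.57 kip·ft.

φM_n ≈ 311 kip·ft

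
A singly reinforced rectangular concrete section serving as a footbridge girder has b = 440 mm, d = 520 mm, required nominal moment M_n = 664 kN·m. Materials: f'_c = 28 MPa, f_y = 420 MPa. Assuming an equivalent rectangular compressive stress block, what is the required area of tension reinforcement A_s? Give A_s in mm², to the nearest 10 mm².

With M_n = 0.85 f'_c a b (d − a/2), solve the quadratic for a:
a = d − √(d² − 2M_n/(0.85 f'_c b)) = 520 − √(520² − 2 × 664×10⁶/(0.85 × 28 × 440)) = 141.07 mm.
A_s = 0.85 f'_c a b / f_y = 0.85 × 28 × 141.07 × 440 / 420 = 3517.3 mm².

A_s ≈ 3520 mm²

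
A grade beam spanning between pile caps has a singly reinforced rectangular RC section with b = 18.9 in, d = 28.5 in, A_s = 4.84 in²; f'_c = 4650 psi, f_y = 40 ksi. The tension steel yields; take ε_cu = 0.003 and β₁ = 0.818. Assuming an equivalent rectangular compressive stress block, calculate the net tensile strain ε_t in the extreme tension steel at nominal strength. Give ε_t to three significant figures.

ε_t ≈ 0.0240

a = A_s f_y/(0.85 f'_c b) = 2.592 in.
β₁ = 0.818, so c = a/β₁ = 2.592/0.818 = 3.169 in.
From the linear strain diagram with ε_cu = 0.003: ε_t = 0.003 (d − c)/c = 0.003 × (28.5 − 3.169)/3.169 = 0.0240.
Since ε_t ≥ 0.005, the section is tension-controlled.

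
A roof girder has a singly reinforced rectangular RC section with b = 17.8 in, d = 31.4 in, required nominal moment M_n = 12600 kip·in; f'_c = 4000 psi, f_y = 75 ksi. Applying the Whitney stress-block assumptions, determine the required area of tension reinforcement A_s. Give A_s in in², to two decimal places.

A_s ≈ 6.08 in²

From M_n = 0.85 f'_c a b (d − a/2):
a = d − √(d² − 2M_n/(0.85 f'_c b)) = 31.4 − √(31.4² − 2 × 12600/(0.85 × 4 × 17.8)) = 7.534 in.
A_s = 0.85 f'_c a b / f_y = 0.85 × 4 × 7.534 × 17.8 / 75 = 6.079 in².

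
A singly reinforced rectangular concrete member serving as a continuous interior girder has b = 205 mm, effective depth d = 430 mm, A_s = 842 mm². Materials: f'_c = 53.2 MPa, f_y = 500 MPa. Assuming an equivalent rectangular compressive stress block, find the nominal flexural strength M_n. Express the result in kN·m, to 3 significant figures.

T = A_s f_y = 842 × 500 = 421000 N = 421 kN.
From C = T: a = T/(0.85 f'_c b) = 421000/(0.85 × 53.2 × 205) = 45.41 mm.
M_n = T(d − a/2) = 421 kN × (430 − 22.705) mm = 171.47 kN·m.

M_n ≈ 171 kN·m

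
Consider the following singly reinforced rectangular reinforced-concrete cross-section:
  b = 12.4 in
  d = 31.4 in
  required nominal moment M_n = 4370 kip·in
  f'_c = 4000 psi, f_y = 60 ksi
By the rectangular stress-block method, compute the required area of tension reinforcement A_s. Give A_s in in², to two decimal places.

A_s ≈ 2.46 in²

From M_n = 0.85 f'_c a b (d − a/2):
a = d − √(d² − 2M_n/(0.85 f'_c b)) = 31.4 − √(31.4² − 2 × 4370/(0.85 × 4 × 12.4)) = 3.496 in.
A_s = 0.85 f'_c a b / f_y = 0.85 × 4 × 3.496 × 12.4 / 60 = 2.457 in².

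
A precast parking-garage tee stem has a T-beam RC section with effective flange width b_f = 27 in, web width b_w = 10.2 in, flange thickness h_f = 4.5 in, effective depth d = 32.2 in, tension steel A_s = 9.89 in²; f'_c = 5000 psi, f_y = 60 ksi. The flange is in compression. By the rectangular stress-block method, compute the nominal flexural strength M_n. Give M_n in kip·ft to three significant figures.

Tension: T = A_s f_y = 9.89 × 60 = 593.4 kips.
Try a within the flange: a = T/(0.85 f'_c b_f) = 593.4/(0.85 × 5 × 27) = 5.171 in.
a = 5.171 > h_f = 4.5 in: the block extends into the web. Split into flange-overhang and web parts.
C_f = 0.85 f'_c (b_f − b_w) h_f = 0.85 × 5 × (27 − 10.2) × 4.5 = 321.3 kips.
Remaining web compression depth: a_w = (T − C_f)/(0.85 f'_c b_w) = (593.4 − 321.3)/(0.85 × 5 × 10.2) = 6.277 in.
M_n = C_f(d − h_f/2) + (T − C_f)(d − a_w/2) = 321.3 × (32.2 − 2.25) + 272.1 × (32.2 − 3.1385) = 9622.9 + 7907.6 = 17530.5 kip·in.
M_n = 17530.5/12 = 1460.88 kip·ft.

M_n ≈ 1460 kip·ft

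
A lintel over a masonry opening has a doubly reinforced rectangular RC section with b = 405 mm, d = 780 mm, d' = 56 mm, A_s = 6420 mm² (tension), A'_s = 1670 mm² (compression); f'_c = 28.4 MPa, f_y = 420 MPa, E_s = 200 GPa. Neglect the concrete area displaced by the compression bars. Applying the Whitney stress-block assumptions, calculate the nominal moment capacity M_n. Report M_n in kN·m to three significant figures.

Assume both tension and compression steel yield.
Net tension couple steel: A_s − A'_s = 4750 mm².
a = (A_s − A'_s) f_y / (0.85 f'_c b) = 1995000/(0.85 × 28.4 × 405) = 204.06 mm.
c = a/β₁ = 204.06/0.847 = 240.92 mm; ε'_s = 0.003(c − d')/c = 0.0023 ≥ f_y/E_s = 0.0021, so compression steel does yield.
M_n = (A_s − A'_s) f_y (d − a/2) + A'_s f_y (d − d') = [1995000 × (780 − 102.03) + 701400 × (780 − 56)] × 10⁻⁶ = 1352.55 + 507.81 = 1860.36 kN·m.

M_n ≈ 1860 kN·m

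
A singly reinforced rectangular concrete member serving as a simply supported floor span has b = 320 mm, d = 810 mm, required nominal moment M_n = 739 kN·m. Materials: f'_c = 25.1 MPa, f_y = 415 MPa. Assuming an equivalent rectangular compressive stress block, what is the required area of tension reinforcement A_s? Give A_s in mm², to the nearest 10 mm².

With M_n = 0.85 f'_c a b (d − a/2), solve the quadratic for a:
a = d − √(d² − 2M_n/(0.85 f'_c b)) = 810 − √(810² − 2 × 739×10⁶/(0.85 × 25.1 × 320)) = 146.97 mm.
A_s = 0.85 f'_c a b / f_y = 0.85 × 25.1 × 146.97 × 320 / 415 = 2417.8 mm².

A_s ≈ 2420 mm²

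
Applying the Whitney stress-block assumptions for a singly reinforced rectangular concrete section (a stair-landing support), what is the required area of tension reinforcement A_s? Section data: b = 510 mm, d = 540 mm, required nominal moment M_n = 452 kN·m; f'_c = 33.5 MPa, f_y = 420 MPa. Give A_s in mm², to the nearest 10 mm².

With M_n = 0.85 f'_c a b (d − a/2), solve the quadratic for a:
a = d − √(d² − 2M_n/(0.85 f'_c b)) = 540 − √(540² − 2 × 452×10⁶/(0.85 × 33.5 × 510)) = 61.09 mm.
A_s = 0.85 f'_c a b / f_y = 0.85 × 33.5 × 61.09 × 510 / 420 = 2112.3 mm².

A_s ≈ 2110 mm²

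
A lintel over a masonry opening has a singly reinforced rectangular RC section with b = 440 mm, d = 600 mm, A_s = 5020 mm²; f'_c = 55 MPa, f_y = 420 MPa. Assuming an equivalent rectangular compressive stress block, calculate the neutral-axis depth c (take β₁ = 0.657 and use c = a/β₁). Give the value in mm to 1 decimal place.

c ≈ 156.0 mm

T = A_s f_y = 5020 × 420 = 2108400 N = 2108.4 kN.
Setting C = 0.85 f'_c a b equal to T: a = 2108400/(0.85 × 55 × 440) = 102.499 mm.
With β₁ = 0.657, c = a/β₁ = 102.499/0.657 = 156.0 mm.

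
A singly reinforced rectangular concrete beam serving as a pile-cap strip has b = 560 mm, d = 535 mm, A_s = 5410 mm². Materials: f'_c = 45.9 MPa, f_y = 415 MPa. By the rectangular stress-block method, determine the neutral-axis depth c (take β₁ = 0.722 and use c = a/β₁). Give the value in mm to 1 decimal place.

c ≈ 142.3 mm

T = A_s f_y = 5410 × 415 = 2245150 N = 2245.15 kN.
Setting C = 0.85 f'_c a b equal to T: a = 2245150/(0.85 × 45.9 × 560) = 102.760 mm.
With β₁ = 0.722, c = a/β₁ = 102.760/0.722 = 142.3 mm.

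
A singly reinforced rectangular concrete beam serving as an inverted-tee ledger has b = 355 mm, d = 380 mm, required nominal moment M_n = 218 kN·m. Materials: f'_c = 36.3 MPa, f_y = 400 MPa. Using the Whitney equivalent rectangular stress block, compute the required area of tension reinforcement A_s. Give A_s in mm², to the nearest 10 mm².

A_s ≈ 1550 mm²

With M_n = 0.85 f'_c a b (d − a/2), solve the quadratic for a:
a = d − √(d² − 2M_n/(0.85 f'_c b)) = 380 − √(380² − 2 × 218×10⁶/(0.85 × 36.3 × 355)) = 56.59 mm.
A_s = 0.85 f'_c a b / f_y = 0.85 × 36.3 × 56.59 × 355 / 400 = 1549.6 mm².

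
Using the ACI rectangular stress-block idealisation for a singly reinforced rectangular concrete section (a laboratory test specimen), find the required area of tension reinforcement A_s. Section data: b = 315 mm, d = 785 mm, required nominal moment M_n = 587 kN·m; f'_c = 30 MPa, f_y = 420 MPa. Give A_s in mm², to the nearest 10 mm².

A_s ≈ 1900 mm²

With M_n = 0.85 f'_c a b (d − a/2), solve the quadratic for a:
a = d − √(d² − 2M_n/(0.85 f'_c b)) = 785 − √(785² − 2 × 587×10⁶/(0.85 × 30 × 315)) = 99.38 mm.
A_s = 0.85 f'_c a b / f_y = 0.85 × 30 × 99.38 × 315 / 420 = 1900.6 mm².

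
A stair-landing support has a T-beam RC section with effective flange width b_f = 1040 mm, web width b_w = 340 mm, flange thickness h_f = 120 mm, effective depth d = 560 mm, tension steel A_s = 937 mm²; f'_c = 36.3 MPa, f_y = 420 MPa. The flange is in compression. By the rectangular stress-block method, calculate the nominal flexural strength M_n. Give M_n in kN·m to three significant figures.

M_n ≈ 218 kN·m

Tension: T = A_s f_y = 937 × 420 = 393540 N.
Try a within the flange: a = T/(0.85 f'_c b_f) = 393540/(0.85 × 36.3 × 1040) = 12.26 mm.
Since a = 12.26 ≤ h_f = 120 mm, the stress block lies entirely in the flange; analyse as a rectangular beam of width b_f.
M_n = T(d − a/2) = 393540 × (560 − 6.13) = 217.97 × 10⁶ N·mm.
M_n = 217.97 kN·m.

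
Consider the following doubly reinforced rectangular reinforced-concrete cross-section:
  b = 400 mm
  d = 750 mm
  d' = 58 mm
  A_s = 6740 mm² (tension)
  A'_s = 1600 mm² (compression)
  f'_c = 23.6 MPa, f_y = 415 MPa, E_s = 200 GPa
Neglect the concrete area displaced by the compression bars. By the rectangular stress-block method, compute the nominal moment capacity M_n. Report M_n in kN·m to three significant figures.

Assume both tension and compression steel yield.
Net tension couple steel: A_s − A'_s = 5140 mm².
a = (A_s − A'_s) f_y / (0.85 f'_c b) = 2133100/(0.85 × 23.6 × 400) = 265.84 mm.
c = a/β₁ = 265.84/0.85 = 312.75 mm; ε'_s = 0.003(c − d')/c = 0.0024 ≥ f_y/E_s = 0.0021, so compression steel does yield.
M_n = (A_s − A'_s) f_y (d − a/2) + A'_s f_y (d − d') = [2133100 × (750 − 132.92) + 664000 × (750 − 58)] × 10⁻⁶ = 1316.29 + 459.49 = 1775.78 kN·m.

M_n ≈ 1780 kN·m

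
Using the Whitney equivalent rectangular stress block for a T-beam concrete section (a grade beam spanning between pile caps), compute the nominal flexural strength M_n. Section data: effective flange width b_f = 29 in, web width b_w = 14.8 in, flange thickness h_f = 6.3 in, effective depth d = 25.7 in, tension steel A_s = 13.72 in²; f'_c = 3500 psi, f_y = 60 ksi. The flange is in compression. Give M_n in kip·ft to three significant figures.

M_n ≈ 1400 kip·ft

Tension: T = A_s f_y = 13.72 × 60 = 823.2 kips.
Try a within the flange: a = T/(0.85 f'_c b_f) = 823.2/(0.85 × 3.5 × 29) = 9.542 in.
a = 9.542 > h_f = 6.3 in: the block extends into the web. Split into flange-overhang and web parts.
C_f = 0.85 f'_c (b_f − b_w) h_f = 0.85 × 3.5 × (29 − 14.8) × 6.3 = 266.1 kips.
Remaining web compression depth: a_w = (T − C_f)/(0.85 f'_c b_w) = (823.2 − 266.1)/(0.85 × 3.5 × 14.8) = 12.653 in.
M_n = C_f(d − h_f/2) + (T − C_f)(d − a_w/2) = 266.1 × (25.7 − 3.15) + 557.1 × (25.7 − 6.3265) = 6000.6 + 10793.0 = 16793.6 kip·in.
M_n = 16793.6/12 = 1399.47 kip·ft.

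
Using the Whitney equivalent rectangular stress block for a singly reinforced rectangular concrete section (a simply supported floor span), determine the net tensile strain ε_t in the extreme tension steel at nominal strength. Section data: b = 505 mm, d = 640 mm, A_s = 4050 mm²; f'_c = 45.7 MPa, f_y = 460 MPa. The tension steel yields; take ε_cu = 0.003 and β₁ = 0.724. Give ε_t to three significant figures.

ε_t ≈ 0.0116

a = A_s f_y/(0.85 f'_c b) = 94.97 mm.
β₁ = 0.724, so c = a/β₁ = 94.97/0.724 = 131.17 mm.
From the linear strain diagram with ε_cu = 0.003: ε_t = 0.003 (d − c)/c = 0.003 × (640 − 131.17)/131.17 = 0.0116.
Since ε_t ≥ 0.005, the section is tension-controlled.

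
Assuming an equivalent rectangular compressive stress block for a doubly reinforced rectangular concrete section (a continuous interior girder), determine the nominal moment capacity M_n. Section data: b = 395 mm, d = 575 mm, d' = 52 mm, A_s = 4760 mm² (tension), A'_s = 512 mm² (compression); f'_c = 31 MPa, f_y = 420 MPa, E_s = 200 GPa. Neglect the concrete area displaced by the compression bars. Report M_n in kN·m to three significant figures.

M_n ≈ 985 kN·m

Assume both tension and compression steel yield.
Net tension couple steel: A_s − A'_s = 4248 mm².
a = (A_s − A'_s) f_y / (0.85 f'_c b) = 1784160/(0.85 × 31 × 395) = 171.42 mm.
c = a/β₁ = 171.42/0.829 = 206.78 mm; ε'_s = 0.003(c − d')/c = 0.0022 ≥ f_y/E_s = 0.0021, so compression steel does yield.
M_n = (A_s − A'_s) f_y (d − a/2) + A'_s f_y (d − d') = [1784160 × (575 − 85.71) + 215040 × (575 − 52)] × 10⁻⁶ = 872.97 + 112.47 = 985.44 kN·m.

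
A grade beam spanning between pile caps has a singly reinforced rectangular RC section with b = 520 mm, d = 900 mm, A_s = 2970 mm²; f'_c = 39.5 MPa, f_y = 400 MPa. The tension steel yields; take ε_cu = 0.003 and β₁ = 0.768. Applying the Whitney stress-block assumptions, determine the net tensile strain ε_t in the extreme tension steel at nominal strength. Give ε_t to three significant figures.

ε_t ≈ 0.0275

a = A_s f_y/(0.85 f'_c b) = 68.05 mm.
β₁ = 0.768, so c = a/β₁ = 68.05/0.768 = 88.61 mm.
From the linear strain diagram with ε_cu = 0.003: ε_t = 0.003 (d − c)/c = 0.003 × (900 − 88.61)/88.61 = 0.0275.
Since ε_t ≥ 0.005, the section is tension-controlled.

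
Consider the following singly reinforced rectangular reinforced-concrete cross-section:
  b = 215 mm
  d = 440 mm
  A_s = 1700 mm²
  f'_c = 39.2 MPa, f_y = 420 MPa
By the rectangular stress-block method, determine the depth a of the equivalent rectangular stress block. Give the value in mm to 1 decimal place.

a ≈ 99.7 mm

T = A_s f_y = 1700 × 420 = 714000 N = 714 kN.
Setting C = 0.85 f'_c a b equal to T: a = 714000/(0.85 × 39.2 × 215) = 99.7 mm.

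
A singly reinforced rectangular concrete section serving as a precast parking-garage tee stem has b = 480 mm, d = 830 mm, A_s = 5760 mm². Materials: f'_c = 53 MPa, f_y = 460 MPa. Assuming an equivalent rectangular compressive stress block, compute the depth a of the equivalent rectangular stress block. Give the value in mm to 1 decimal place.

T = A_s f_y = 5760 × 460 = 2649600 N = 2649.6 kN.
Setting C = 0.85 f'_c a b equal to T: a = 2649600/(0.85 × 53 × 480) = 122.5 mm.

a ≈ 122.5 mm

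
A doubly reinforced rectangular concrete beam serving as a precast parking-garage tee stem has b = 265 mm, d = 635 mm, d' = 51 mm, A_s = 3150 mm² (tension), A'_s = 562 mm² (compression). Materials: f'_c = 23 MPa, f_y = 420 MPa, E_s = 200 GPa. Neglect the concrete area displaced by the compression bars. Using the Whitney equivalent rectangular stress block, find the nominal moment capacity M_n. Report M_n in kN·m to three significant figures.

Assume both tension and compression steel yield.
Net tension couple steel: A_s − A'_s = 2588 mm².
a = (A_s − A'_s) f_y / (0.85 f'_c b) = 1086960/(0.85 × 23 × 265) = 209.81 mm.
c = a/β₁ = 209.81/0.85 = 246.84 mm; ε'_s = 0.003(c − d')/c = 0.0024 ≥ f_y/E_s = 0.0021, so compression steel does yield.
M_n = (A_s − A'_s) f_y (d − a/2) + A'_s f_y (d − d') = [1086960 × (635 − 104.905) + 236040 × (635 − 51)] × 10⁻⁶ = 576.19 + 137.85 = 714.04 kN·m.

M_n ≈ 714 kN·m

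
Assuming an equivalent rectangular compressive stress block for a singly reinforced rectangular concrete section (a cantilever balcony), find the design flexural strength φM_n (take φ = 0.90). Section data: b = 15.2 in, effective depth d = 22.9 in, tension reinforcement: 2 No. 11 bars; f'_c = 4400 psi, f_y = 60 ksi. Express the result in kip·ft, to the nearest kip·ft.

φM_n ≈ 298 kip·ft

A_s = 2 × 1.56 = 3.12 in².
T = A_s f_y = 3.12 × 60 = 187.2 kips.
a = T/(0.85 f'_c b) = 187.2/(0.85 × 4.4 × 15.2) = 3.293 in.
M_n = T(d − a/2) = 187.2 × (22.9 − 1.6465) = 3978.7 kip·in = 3978.7/12 = 331.56 kip·ft.
φM_n = 0.90 × 331.56 = 298.40 kip·ft.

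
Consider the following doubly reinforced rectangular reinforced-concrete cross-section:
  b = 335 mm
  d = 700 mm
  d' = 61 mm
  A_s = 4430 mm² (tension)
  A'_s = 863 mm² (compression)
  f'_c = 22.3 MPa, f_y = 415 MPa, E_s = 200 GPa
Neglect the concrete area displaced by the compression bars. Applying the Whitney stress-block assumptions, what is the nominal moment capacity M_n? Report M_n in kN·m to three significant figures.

M_n ≈ 1090 kN·m

Assume both tension and compression steel yield.
Net tension couple steel: A_s − A'_s = 3567 mm².
a = (A_s − A'_s) f_y / (0.85 f'_c b) = 1480305/(0.85 × 22.3 × 335) = 233.12 mm.
c = a/β₁ = 233.12/0.85 = 274.26 mm; ε'_s = 0.003(c − d')/c = 0.0023 ≥ f_y/E_s = 0.0021, so compression steel does yield.
M_n = (A_s − A'_s) f_y (d − a/2) + A'_s f_y (d − d') = [1480305 × (700 − 116.56) + 358145 × (700 − 61)] × 10⁻⁶ = 863.67 + 228.85 = 1092.52 kN·m.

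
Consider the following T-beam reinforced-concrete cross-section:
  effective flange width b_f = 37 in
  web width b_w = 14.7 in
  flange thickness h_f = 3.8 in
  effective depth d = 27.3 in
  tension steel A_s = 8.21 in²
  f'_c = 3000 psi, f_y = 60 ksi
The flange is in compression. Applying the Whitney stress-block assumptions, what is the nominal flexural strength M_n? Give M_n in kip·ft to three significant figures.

Tension: T = A_s f_y = 8.21 × 60 = 492.6 kips.
Try a within the flange: a = T/(0.85 f'_c b_f) = 492.6/(0.85 × 3 × 37) = 5.221 in.
a = 5.221 > h_f = 3.8 in: the block extends into the web. Split into flange-overhang and web parts.
C_f = 0.85 f'_c (b_f − b_w) h_f = 0.85 × 3 × (37 − 14.7) × 3.8 = 216.1 kips.
Remaining web compression depth: a_w = (T − C_f)/(0.85 f'_c b_w) = (492.6 − 216.1)/(0.85 × 3 × 14.7) = 7.376 in.
M_n = C_f(d − h_f/2) + (T − C_f)(d − a_w/2) = 216.1 × (27.3 − 1.9) + 276.5 × (27.3 − 3.688) = 5488.9 + 6528.7 = 12017.6 kip·in.
M_n = 12017.6/12 = 1001.47 kip·ft.

M_n ≈ 1000 kip·ft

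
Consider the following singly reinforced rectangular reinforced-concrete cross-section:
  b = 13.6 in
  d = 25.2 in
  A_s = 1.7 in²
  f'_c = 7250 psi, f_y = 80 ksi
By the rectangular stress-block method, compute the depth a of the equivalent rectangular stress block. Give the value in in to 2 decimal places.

T = A_s f_y = 1.7 × 80 = 136 kips.
a = T/(0.85 f'_c b) = 136/(0.85 × 7.25 × 13.6) = 1.62 in.

a ≈ 1.62 in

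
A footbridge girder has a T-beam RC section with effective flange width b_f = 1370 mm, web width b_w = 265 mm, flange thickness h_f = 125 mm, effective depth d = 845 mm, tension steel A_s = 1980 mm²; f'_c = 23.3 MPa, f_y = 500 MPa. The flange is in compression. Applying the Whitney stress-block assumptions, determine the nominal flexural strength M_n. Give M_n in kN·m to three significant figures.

Tension: T = A_s f_y = 1980 × 500 = 990000 N.
Try a within the flange: a = T/(0.85 f'_c b_f) = 990000/(0.85 × 23.3 × 1370) = 36.49 mm.
Since a = 36.49 ≤ h_f = 125 mm, the stress block lies entirely in the flange; analyse as a rectangular beam of width b_f.
M_n = T(d − a/2) = 990000 × (845 − 18.245) = 818.49 × 10⁶ N·mm.
M_n = 818.49 kN·m.

M_n ≈ 818 kN·m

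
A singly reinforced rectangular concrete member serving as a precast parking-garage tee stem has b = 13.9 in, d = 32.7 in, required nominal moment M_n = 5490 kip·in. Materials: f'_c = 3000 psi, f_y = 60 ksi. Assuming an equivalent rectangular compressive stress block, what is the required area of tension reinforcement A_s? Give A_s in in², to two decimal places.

From M_n = 0.85 f'_c a b (d − a/2):
a = d − √(d² − 2M_n/(0.85 f'_c b)) = 32.7 − √(32.7² − 2 × 5490/(0.85 × 3 × 13.9)) = 5.141 in.
A_s = 0.85 f'_c a b / f_y = 0.85 × 3 × 5.141 × 13.9 / 60 = 3.037 in².

A_s ≈ 3.04 in²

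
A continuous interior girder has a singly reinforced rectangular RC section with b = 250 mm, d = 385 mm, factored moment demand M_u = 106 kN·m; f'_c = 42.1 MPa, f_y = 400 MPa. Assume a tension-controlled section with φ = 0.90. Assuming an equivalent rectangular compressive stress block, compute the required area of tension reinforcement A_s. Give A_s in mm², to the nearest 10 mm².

M_n = M_u/φ = 106/0.90 = 117.778 kN·m.
With M_n = 0.85 f'_c a b (d − a/2), solve the quadratic for a:
a = d − √(d² − 2M_n/(0.85 f'_c b)) = 385 − √(385² − 2 × 117.778×10⁶/(0.85 × 42.1 × 250)) = 35.87 mm.
A_s = 0.85 f'_c a b / f_y = 0.85 × 42.1 × 35.87 × 250 / 400 = 802.3 mm².

A_s ≈ 800 mm²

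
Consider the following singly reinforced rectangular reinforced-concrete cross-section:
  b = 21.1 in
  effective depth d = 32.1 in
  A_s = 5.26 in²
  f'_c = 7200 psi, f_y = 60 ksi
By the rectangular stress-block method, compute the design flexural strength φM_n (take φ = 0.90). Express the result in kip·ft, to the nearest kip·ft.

φM_n ≈ 731 kip·ft

T = A_s f_y = 5.26 × 60 = 315.6 kips.
a = T/(0.85 f'_c b) = 315.6/(0.85 × 7.2 × 21.1) = 2.444 in.
M_n = T(d − a/2) = 315.6 × (32.1 − 1.222) = 9745.1 kip·in = 9745.1/12 = 812.09 kip·ft.
φM_n = 0.90 × 812.09 = 730.88 kip·ft.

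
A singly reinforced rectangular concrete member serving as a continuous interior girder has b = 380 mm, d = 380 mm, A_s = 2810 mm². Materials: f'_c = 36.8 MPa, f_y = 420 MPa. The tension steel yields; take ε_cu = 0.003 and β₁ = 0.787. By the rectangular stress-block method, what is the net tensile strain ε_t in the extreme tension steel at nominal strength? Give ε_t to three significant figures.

a = A_s f_y/(0.85 f'_c b) = 99.29 mm.
β₁ = 0.787, so c = a/β₁ = 99.29/0.787 = 126.16 mm.
From the linear strain diagram with ε_cu = 0.003: ε_t = 0.003 (d − c)/c = 0.003 × (380 − 126.16)/126.16 = 0.00604.
Since ε_t ≥ 0.005, the section is tension-controlled.

ε_t ≈ 0.00604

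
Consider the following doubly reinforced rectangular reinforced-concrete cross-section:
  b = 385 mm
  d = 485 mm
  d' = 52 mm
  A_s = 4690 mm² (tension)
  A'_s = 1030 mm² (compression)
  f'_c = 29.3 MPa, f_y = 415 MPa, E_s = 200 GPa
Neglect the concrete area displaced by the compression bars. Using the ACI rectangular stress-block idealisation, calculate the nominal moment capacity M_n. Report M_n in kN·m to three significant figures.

Assume both tension and compression steel yield.
Net tension couple steel: A_s − A'_s = 3660 mm².
a = (A_s − A'_s) f_y / (0.85 f'_c b) = 1518900/(0.85 × 29.3 × 385) = 158.41 mm.
c = a/β₁ = 158.41/0.841 = 188.36 mm; ε'_s = 0.003(c − d')/c = 0.0022 ≥ f_y/E_s = 0.0021, so compression steel does yield.
M_n = (A_s − A'_s) f_y (d − a/2) + A'_s f_y (d − d') = [1518900 × (485 − 79.205) + 427450 × (485 − 52)] × 10⁻⁶ = 616.36 + 185.09 = 801.45 kN·m.

M_n ≈ 801 kN·m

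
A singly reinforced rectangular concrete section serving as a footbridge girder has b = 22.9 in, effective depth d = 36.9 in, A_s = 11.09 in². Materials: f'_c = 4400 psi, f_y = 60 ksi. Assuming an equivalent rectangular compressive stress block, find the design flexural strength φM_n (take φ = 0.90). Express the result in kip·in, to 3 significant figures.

φM_n ≈ 19800 kip·in

T = A_s f_y = 11.09 × 60 = 665.4 kips.
a = T/(0.85 f'_c b) = 665.4/(0.85 × 4.4 × 22.9) = 7.769 in.
M_n = T(d − a/2) = 665.4 × (36.9 − 3.8845) = 21968.5 kip·in.
φM_n = 0.90 × 21968.5 = 19771.7 kip·in.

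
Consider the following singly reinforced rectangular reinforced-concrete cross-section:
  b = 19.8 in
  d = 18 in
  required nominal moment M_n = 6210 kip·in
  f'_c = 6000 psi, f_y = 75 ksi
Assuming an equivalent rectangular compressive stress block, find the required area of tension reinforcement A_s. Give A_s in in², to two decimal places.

A_s ≈ 5.15 in²

From M_n = 0.85 f'_c a b (d − a/2):
a = d − √(d² − 2M_n/(0.85 f'_c b)) = 18 − √(18² − 2 × 6210/(0.85 × 6 × 19.8)) = 3.822 in.
A_s = 0.85 f'_c a b / f_y = 0.85 × 6 × 3.822 × 19.8 / 75 = 5.146 in².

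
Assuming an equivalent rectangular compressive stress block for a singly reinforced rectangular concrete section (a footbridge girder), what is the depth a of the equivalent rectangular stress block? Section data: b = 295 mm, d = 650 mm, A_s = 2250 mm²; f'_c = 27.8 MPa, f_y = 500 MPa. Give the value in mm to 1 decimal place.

T = A_s f_y = 2250 × 500 = 1125000 N = 1125 kN.
Setting C = 0.85 f'_c a b equal to T: a = 1125000/(0.85 × 27.8 × 295) = 161.4 mm.

a ≈ 161.4 mm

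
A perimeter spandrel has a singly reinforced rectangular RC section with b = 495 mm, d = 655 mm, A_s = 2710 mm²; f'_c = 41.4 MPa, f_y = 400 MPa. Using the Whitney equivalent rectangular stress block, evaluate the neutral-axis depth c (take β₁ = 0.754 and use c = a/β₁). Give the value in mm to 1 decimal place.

T = A_s f_y = 2710 × 400 = 1084000 N = 1084 kN.
Setting C = 0.85 f'_c a b equal to T: a = 1084000/(0.85 × 41.4 × 495) = 62.231 mm.
With β₁ = 0.754, c = a/β₁ = 62.231/0.754 = 82.5 mm.

c ≈ 82.5 mm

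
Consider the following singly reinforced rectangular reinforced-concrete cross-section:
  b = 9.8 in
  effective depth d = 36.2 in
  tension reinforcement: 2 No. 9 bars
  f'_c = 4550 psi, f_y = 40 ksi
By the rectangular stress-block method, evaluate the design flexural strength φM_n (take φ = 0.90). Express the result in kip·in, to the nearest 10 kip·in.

φM_n ≈ 2530 kip·in

A_s = 2 × 1 = 2 in².
T = A_s f_y = 2 × 40 = 80 kips.
a = T/(0.85 f'_c b) = 80/(0.85 × 4.55 × 9.8) = 2.111 in.
M_n = T(d − a/2) = 80 × (36.2 − 1.0555) = 2811.6 kip·in.
φM_n = 0.90 × 2811.6 = 2530.4 kip·in.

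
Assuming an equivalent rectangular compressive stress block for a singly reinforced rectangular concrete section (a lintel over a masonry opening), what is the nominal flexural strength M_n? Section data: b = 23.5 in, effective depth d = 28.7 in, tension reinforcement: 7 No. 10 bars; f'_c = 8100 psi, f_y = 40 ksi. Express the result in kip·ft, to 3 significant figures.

M_n ≈ 818 kip·ft

A_s = 7 × 1.27 = 8.89 in².
T = A_s f_y = 8.89 × 40 = 355.6 kips.
a = T/(0.85 f'_c b) = 355.6/(0.85 × 8.1 × 23.5) = 2.198 in.
M_n = T(d − a/2) = 355.6 × (28.7 − 1.099) = 9814.9 kip·in = 9814.9/12 = 817.91 kip·ft.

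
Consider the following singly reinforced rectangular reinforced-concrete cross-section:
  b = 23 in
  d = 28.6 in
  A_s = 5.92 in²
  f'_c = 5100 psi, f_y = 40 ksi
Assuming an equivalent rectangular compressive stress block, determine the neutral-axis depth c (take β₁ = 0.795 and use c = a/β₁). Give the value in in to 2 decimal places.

c ≈ 2.99 in

T = A_s f_y = 5.92 × 40 = 236.8 kips.
a = T/(0.85 f'_c b) = 236.8/(0.85 × 5.1 × 23) = 2.3750 in.
With β₁ = 0.795, c = a/β₁ = 2.3750/0.795 = 2.99 in.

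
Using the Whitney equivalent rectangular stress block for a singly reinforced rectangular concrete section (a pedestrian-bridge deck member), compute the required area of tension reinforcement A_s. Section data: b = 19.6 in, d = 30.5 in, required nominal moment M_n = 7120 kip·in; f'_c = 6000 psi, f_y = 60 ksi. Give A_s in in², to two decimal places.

A_s ≈ 4.05 in²

From M_n = 0.85 f'_c a b (d − a/2):
a = d − √(d² − 2M_n/(0.85 f'_c b)) = 30.5 − √(30.5² − 2 × 7120/(0.85 × 6 × 19.6)) = 2.432 in.
A_s = 0.85 f'_c a b / f_y = 0.85 × 6 × 2.432 × 19.6 / 60 = 4.052 in².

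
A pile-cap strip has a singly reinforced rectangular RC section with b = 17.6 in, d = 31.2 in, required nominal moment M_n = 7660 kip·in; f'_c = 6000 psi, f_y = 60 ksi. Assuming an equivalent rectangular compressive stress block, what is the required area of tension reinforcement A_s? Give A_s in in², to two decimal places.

From M_n = 0.85 f'_c a b (d − a/2):
a = d − √(d² − 2M_n/(0.85 f'_c b)) = 31.2 − √(31.2² − 2 × 7660/(0.85 × 6 × 17.6)) = 2.867 in.
A_s = 0.85 f'_c a b / f_y = 0.85 × 6 × 2.867 × 17.6 / 60 = 4.289 in².

A_s ≈ 4.29 in²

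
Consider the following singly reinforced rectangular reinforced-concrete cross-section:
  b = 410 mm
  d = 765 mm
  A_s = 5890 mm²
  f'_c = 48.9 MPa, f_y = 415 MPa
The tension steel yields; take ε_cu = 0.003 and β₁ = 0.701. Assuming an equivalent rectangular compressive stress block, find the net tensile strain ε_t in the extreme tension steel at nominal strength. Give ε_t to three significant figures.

ε_t ≈ 0.00822

a = A_s f_y/(0.85 f'_c b) = 143.43 mm.
β₁ = 0.701, so c = a/β₁ = 143.43/0.701 = 204.61 mm.
From the linear strain diagram with ε_cu = 0.003: ε_t = 0.003 (d − c)/c = 0.003 × (765 − 204.61)/204.61 = 0.00822.
Since ε_t ≥ 0.005, the section is tension-controlled.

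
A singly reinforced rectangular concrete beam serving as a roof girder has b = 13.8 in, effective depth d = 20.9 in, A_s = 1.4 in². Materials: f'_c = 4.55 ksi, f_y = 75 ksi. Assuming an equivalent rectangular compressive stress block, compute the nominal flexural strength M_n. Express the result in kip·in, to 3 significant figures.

T = A_s f_y = 1.4 × 75 = 105 kips.
a = T/(0.85 f'_c b) = 105/(0.85 × 4.55 × 13.8) = 1.967 in.
M_n = T(d − a/2) = 105 × (20.9 − 0.9835) = 2091.2 kip·in.

M_n ≈ 2090 kip·in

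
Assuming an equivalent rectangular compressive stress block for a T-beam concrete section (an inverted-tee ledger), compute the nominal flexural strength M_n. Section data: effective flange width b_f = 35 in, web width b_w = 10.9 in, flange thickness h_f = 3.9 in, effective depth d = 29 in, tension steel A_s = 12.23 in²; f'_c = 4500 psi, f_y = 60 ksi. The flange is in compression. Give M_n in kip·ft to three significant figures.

Tension: T = A_s f_y = 12.23 × 60 = 733.8 kips.
Try a within the flange: a = T/(0.85 f'_c b_f) = 733.8/(0.85 × 4.5 × 35) = 5.481 in.
a = 5.481 > h_f = 3.9 in: the block extends into the web. Split into flange-overhang and web parts.
C_f = 0.85 f'_c (b_f − b_w) h_f = 0.85 × 4.5 × (35 − 10.9) × 3.9 = 359.5 kips.
Remaining web compression depth: a_w = (T − C_f)/(0.85 f'_c b_w) = (733.8 − 359.5)/(0.85 × 4.5 × 10.9) = 8.978 in.
M_n = C_f(d − h_f/2) + (T − C_f)(d − a_w/2) = 359.5 × (29 − 1.95) + 374.3 × (29 − 4.489) = 9724.5 + 9174.5 = 18899.0 kip·in.
M_n = 18899.0/12 = 1574.92 kip·ft.

M_n ≈ 1570 kip·ft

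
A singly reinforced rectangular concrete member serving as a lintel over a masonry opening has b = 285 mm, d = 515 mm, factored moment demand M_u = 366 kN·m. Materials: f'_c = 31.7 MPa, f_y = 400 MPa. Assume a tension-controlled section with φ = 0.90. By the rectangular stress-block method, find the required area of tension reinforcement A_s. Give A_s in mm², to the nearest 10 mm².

A_s ≈ 2220 mm²

M_n = M_u/φ = 366/0.90 = 406.667 kN·m.
With M_n = 0.85 f'_c a b (d − a/2), solve the quadratic for a:
a = d − √(d² − 2M_n/(0.85 f'_c b)) = 515 − √(515² − 2 × 406.667×10⁶/(0.85 × 31.7 × 285)) = 115.86 mm.
A_s = 0.85 f'_c a b / f_y = 0.85 × 31.7 × 115.86 × 285 / 400 = 2224.3 mm².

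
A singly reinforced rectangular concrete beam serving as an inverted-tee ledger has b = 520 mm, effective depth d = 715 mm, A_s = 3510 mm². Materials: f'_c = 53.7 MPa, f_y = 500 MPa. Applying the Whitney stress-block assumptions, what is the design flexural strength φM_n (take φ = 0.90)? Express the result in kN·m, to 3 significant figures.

φM_n ≈ 1070 kN·m

T = A_s f_y = 3510 × 500 = 1755000 N = 1755 kN.
From C = T: a = T/(0.85 f'_c b) = 1755000/(0.85 × 53.7 × 520) = 73.94 mm.
M_n = T(d − a/2) = 1755 kN × (715 − 36.97) mm = 1189.94 kN·m.
φM_n = 0.90 × 1189.94 = 1070.95 kN·m.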